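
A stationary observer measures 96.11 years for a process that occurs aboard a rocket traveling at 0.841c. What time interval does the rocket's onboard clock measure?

Dilated time Δt = 96.11 years
γ = 1/√(1 - 0.841²) = 1.8483
Δt₀ = Δt/γ = 96.11/1.8483 = 52.00 years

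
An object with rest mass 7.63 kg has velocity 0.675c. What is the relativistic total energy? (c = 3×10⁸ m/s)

γ = 1/√(1 - 0.675²) = 1.3553
mc² = 7.63 × (3×10⁸)² = 6.867×10¹⁷ J
E = γmc² = 1.3553 × 6.867×10¹⁷ = 9.307×10¹⁷ J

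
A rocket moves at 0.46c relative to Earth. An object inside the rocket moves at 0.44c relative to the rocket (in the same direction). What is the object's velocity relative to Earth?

u = (u' + v)/(1 + u'v/c²)
Numerator: 0.44 + 0.46 = 0.9
Denominator: 1 + 0.2024 = 1.2024
u = 0.9/1.2024 = 0.7485c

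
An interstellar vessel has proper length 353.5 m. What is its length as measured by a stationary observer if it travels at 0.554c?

Proper length L₀ = 353.5 m
γ = 1/√(1 - 0.554²) = 1.201
L = L₀/γ = 353.5/1.201 = 294.3 m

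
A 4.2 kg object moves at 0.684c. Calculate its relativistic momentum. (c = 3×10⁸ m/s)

γ = 1/√(1 - 0.684²) = 1.3708
v = 0.684 × 3×10⁸ = 2.052×10⁸ m/s
p = γmv = 1.3708 × 4.2 × 2.052×10⁸ = 1.181×10⁹ kg·m/s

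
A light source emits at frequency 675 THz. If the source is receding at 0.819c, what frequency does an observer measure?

β = v/c = 0.819
(1-β)/(1+β) = 0.181/1.819 = 0.099505
Doppler factor = √(0.099505) = 0.3154
f_obs = 675 × 0.3154 = 212.9 THz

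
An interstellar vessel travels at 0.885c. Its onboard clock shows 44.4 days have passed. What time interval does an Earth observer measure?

Proper time Δt₀ = 44.4 days
γ = 1/√(1 - 0.885²) = 2.1478
Δt = γΔt₀ = 2.1478 × 44.4 = 95.36 days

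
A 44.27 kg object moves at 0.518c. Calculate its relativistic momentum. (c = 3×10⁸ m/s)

γ = 1/√(1 - 0.518²) = 1.1691
v = 0.518 × 3×10⁸ = 1.554×10⁸ m/s
p = γmv = 1.1691 × 44.27 × 1.554×10⁸ = 8.043×10⁹ kg·m/s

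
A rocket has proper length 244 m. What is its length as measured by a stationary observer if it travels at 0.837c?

Proper length L₀ = 244 m
γ = 1/√(1 - 0.837²) = 1.8275
L = L₀/γ = 244/1.8275 = 133.5 m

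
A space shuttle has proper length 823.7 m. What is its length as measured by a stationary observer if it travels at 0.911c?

Proper length L₀ = 823.7 m
γ = 1/√(1 - 0.911²) = 2.425
L = L₀/γ = 823.7/2.425 = 339.7 m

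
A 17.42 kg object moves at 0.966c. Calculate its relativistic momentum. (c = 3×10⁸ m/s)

γ = 1/√(1 - 0.966²) = 3.868
v = 0.966 × 3×10⁸ = 2.898×10⁸ m/s
p = γmv = 3.868 × 17.42 × 2.898×10⁸ = 1.953×10¹⁰ kg·m/s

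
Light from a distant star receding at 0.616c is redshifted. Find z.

β = 0.616
(1+β)/(1-β) = 1.616/0.384 = 4.208
√(4.208) = 2.051
z = 2.051 - 1 = 1.051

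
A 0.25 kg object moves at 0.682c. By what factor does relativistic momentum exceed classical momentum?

p_rel = γmv, p_class = mv
Ratio = γ = 1/√(1 - 0.682²) = 1.367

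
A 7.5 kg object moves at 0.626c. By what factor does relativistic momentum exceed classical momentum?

p_rel = γmv, p_class = mv
Ratio = γ = 1/√(1 - 0.626²) = 1.282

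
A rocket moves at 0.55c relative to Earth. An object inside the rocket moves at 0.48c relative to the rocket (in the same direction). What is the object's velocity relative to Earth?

u = (u' + v)/(1 + u'v/c²)
Numerator: 0.48 + 0.55 = 1.03
Denominator: 1 + 0.264 = 1.264
u = 1.03/1.264 = 0.8149c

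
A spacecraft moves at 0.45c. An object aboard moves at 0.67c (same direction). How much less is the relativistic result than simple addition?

Classical: u' + v = 0.67 + 0.45 = 1.12c
Relativistic: u = (0.67 + 0.45)/(1 + 0.3015) = 1.12/1.3015 = 0.8605c
Difference: 1.12 - 0.8605 = 0.2595c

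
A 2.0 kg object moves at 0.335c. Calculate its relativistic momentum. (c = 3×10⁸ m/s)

γ = 1/√(1 - 0.335²) = 1.061
v = 0.335 × 3×10⁸ = 1.005×10⁸ m/s
p = γmv = 1.061 × 2.0 × 1.005×10⁸ = 2.133×10⁸ kg·m/s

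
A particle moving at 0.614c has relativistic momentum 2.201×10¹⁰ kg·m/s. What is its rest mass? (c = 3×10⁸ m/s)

γ = 1/√(1 - 0.614²) = 1.267
v = 0.614 × 3×10⁸ = 1.842×10⁸ m/s
m = p/(γv) = 2.201×10¹⁰/(1.267 × 1.842×10⁸) = 94.31 kg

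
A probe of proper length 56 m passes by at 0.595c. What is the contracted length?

Proper length L₀ = 56 m
γ = 1/√(1 - 0.595²) = 1.2442
L = L₀/γ = 56/1.2442 = 45.01 m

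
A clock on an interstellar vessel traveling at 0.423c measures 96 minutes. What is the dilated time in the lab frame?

Proper time Δt₀ = 96 minutes
γ = 1/√(1 - 0.423²) = 1.1036
Δt = γΔt₀ = 1.1036 × 96 = 105.9 minutes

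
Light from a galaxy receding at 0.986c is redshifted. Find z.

β = 0.986
(1+β)/(1-β) = 1.986/0.014 = 141.9
√(141.9) = 11.91
z = 11.91 - 1 = 10.91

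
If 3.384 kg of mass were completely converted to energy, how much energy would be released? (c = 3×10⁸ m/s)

Using E = mc²:
c² = (3×10⁸)² = 9×10¹⁶ m²/s²
E = 3.384 × 9×10¹⁶ = 3.046×10¹⁷ J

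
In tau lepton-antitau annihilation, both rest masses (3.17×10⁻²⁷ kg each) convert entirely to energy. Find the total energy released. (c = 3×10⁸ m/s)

Both particles have the same rest mass, so total mass = 2m
E = 2m·c² = 2 × 3.17×10⁻²⁷ × (3×10⁸)²
= 2 × 3.17×10⁻²⁷ × 9×10¹⁶
= 5.706×10⁻¹⁰ J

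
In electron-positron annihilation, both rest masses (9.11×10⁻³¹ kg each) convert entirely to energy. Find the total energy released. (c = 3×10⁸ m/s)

Both particles have the same rest mass, so total mass = 2m
E = 2m·c² = 2 × 9.11×10⁻³¹ × (3×10⁸)²
= 2 × 9.11×10⁻³¹ × 9×10¹⁶
= 1.640×10⁻¹³ J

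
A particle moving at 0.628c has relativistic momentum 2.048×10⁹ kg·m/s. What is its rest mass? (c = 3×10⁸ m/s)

γ = 1/√(1 - 0.628²) = 1.285
v = 0.628 × 3×10⁸ = 1.884×10⁸ m/s
m = p/(γv) = 2.048×10⁹/(1.285 × 1.884×10⁸) = 8.460 kg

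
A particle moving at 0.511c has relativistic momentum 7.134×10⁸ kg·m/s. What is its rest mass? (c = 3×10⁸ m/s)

γ = 1/√(1 - 0.511²) = 1.1634
v = 0.511 × 3×10⁸ = 1.533×10⁸ m/s
m = p/(γv) = 7.134×10⁸/(1.1634 × 1.533×10⁸) = 4.000 kg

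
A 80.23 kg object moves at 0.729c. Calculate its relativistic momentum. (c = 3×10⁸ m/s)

γ = 1/√(1 - 0.729²) = 1.4609
v = 0.729 × 3×10⁸ = 2.187×10⁸ m/s
p = γmv = 1.4609 × 80.23 × 2.187×10⁸ = 2.563×10¹⁰ kg·m/s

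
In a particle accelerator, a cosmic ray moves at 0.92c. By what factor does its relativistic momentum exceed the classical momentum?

p_rel = γmv, p_class = mv
Ratio = γ = 1/√(1 - 0.92²)
= 1/√(0.1536) = 2.552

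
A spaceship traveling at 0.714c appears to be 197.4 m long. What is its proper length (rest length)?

Contracted length L = 197.4 m
γ = 1/√(1 - 0.714²) = 1.428
L₀ = γL = 1.428 × 197.4 = 281.9 m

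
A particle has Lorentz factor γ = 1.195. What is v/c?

From γ = 1/√(1 - v²/c²):
1/γ² = 1/1.195² = 0.70027
v²/c² = 1 - 0.70027 = 0.29973
v/c = √(0.29973) = 0.5475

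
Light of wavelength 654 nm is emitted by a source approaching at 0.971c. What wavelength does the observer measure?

β = 0.971
Wavelength Doppler factor = √(0.029/1.971) = √(0.01471) = 0.1213
λ_obs = 654 × 0.1213 = 79.33 nm (blueshift)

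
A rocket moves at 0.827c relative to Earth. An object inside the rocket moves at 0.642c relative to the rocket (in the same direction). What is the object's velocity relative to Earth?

u = (u' + v)/(1 + u'v/c²)
Numerator: 0.642 + 0.827 = 1.469
Denominator: 1 + 0.530934 = 1.530934
u = 1.469/1.530934 = 0.9595c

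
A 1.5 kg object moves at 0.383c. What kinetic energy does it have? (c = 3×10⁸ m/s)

γ = 1/√(1 - 0.383²) = 1.08255
γ - 1 = 0.08255
KE = (γ-1)mc² = 0.08255 × 1.5 × (3×10⁸)² = 1.114×10¹⁶ J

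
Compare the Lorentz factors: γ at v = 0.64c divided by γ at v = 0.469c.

γ₁ = 1/√(1 - 0.64²) = 1.301
γ₂ = 1/√(1 - 0.469²) = 1.132
γ₁/γ₂ = 1.301/1.132 = 1.149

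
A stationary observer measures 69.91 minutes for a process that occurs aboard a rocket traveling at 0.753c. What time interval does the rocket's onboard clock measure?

Dilated time Δt = 69.91 minutes
γ = 1/√(1 - 0.753²) = 1.5197
Δt₀ = Δt/γ = 69.91/1.5197 = 46.00 minutes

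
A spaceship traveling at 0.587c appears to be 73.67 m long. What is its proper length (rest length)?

Contracted length L = 73.67 m
γ = 1/√(1 - 0.587²) = 1.2352
L₀ = γL = 1.2352 × 73.67 = 91.00 m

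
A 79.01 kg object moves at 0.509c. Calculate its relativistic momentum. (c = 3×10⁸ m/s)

γ = 1/√(1 - 0.509²) = 1.162
v = 0.509 × 3×10⁸ = 1.527×10⁸ m/s
p = γmv = 1.162 × 79.01 × 1.527×10⁸ = 1.402×10¹⁰ kg·m/s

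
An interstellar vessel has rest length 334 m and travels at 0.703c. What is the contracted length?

Proper length L₀ = 334 m
γ = 1/√(1 - 0.703²) = 1.4061
L = L₀/γ = 334/1.4061 = 237.5 m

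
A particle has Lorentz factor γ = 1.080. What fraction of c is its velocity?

From γ = 1/√(1 - v²/c²):
1/γ² = 1/1.080² = 0.85734
v²/c² = 1 - 0.85734 = 0.14266
v/c = √(0.14266) = 0.3777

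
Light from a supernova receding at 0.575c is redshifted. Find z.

β = 0.575
(1+β)/(1-β) = 1.575/0.425 = 3.706
√(3.706) = 1.9251
z = 1.9251 - 1 = 0.9251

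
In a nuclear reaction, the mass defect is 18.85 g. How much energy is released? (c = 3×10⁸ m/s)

Convert mass defect: Δm = 18.85 g = 0.01885 kg
E = Δm·c² = 0.01885 × (3×10⁸)²
= 0.01885 × 9×10¹⁶ = 1.697×10¹⁵ J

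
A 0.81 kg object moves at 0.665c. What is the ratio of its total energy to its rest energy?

E = γmc², E₀ = mc²
E/E₀ = γ = 1/√(1 - 0.665²) = 1.339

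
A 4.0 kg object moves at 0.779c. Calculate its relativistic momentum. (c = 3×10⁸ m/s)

γ = 1/√(1 - 0.779²) = 1.595
v = 0.779 × 3×10⁸ = 2.337×10⁸ m/s
p = γmv = 1.595 × 4.0 × 2.337×10⁸ = 1.491×10⁹ kg·m/s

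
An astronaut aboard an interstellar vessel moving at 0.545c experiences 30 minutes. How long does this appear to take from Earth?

Proper time Δt₀ = 30 minutes
γ = 1/√(1 - 0.545²) = 1.1927
Δt = γΔt₀ = 1.1927 × 30 = 35.78 minutes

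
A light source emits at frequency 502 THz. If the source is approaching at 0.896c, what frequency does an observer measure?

β = v/c = 0.896
(1+β)/(1-β) = 1.896/0.104 = 18.231
Doppler factor = √(18.231) = 4.2698
f_obs = 502 × 4.2698 = 2143 THz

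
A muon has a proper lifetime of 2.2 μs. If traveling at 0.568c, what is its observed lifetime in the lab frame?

Proper lifetime τ₀ = 2.2 μs
γ = 1/√(1 - 0.568²) = 1.215
τ = γτ₀ = 1.215 × 2.2 μs = 2.673 μs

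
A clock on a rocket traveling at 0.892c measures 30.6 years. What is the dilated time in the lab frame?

Proper time Δt₀ = 30.6 years
γ = 1/√(1 - 0.892²) = 2.212
Δt = γΔt₀ = 2.212 × 30.6 = 67.69 years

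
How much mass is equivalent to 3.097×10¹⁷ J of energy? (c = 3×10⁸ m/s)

From E = mc², we get m = E/c²
c² = (3×10⁸)² = 9×10¹⁶ m²/s²
m = 3.097×10¹⁷ / 9×10¹⁶ = 3.441 kg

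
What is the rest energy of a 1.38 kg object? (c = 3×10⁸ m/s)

c² = (3×10⁸)² = 9.000×10¹⁶ m²/s²
E₀ = mc² = 1.38 × 9.000×10¹⁶ = 1.242×10¹⁷ J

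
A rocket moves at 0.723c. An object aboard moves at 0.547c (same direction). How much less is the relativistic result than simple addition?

Classical: u' + v = 0.547 + 0.723 = 1.27c
Relativistic: u = (0.547 + 0.723)/(1 + 0.395481) = 1.27/1.395481 = 0.9101c
Difference: 1.27 - 0.9101 = 0.3599c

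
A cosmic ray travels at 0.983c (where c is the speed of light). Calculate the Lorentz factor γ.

v/c = 0.983, so (v/c)² = 0.966289
1 - (v/c)² = 0.033711
γ = 1/√(0.033711) = 5.446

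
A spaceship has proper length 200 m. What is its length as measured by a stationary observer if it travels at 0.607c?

Proper length L₀ = 200 m
γ = 1/√(1 - 0.607²) = 1.2583
L = L₀/γ = 200/1.2583 = 158.9 m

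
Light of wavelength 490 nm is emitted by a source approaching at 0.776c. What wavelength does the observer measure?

β = 0.776
Wavelength Doppler factor = √(0.224/1.776) = √(0.1261) = 0.3551
λ_obs = 490 × 0.3551 = 174.0 nm (blueshift)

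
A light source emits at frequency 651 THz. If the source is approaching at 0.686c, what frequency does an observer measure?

β = v/c = 0.686
(1+β)/(1-β) = 1.686/0.314 = 5.369
Doppler factor = √(5.369) = 2.317
f_obs = 651 × 2.317 = 1508 THz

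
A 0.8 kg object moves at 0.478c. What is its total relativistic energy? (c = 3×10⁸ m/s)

γ = 1/√(1 - 0.478²) = 1.1385
mc² = 0.8 × (3×10⁸)² = 7.200×10¹⁶ J
E = γmc² = 1.1385 × 7.200×10¹⁶ = 8.197×10¹⁶ J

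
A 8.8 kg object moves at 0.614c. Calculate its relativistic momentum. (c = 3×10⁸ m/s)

γ = 1/√(1 - 0.614²) = 1.267
v = 0.614 × 3×10⁸ = 1.842×10⁸ m/s
p = γmv = 1.267 × 8.8 × 1.842×10⁸ = 2.054×10⁹ kg·m/s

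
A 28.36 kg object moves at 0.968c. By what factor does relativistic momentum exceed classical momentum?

p_rel = γmv, p_class = mv
Ratio = γ = 1/√(1 - 0.968²) = 3.985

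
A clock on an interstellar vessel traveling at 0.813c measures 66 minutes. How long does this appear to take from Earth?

Proper time Δt₀ = 66 minutes
γ = 1/√(1 - 0.813²) = 1.71743
Δt = γΔt₀ = 1.71743 × 66 = 113.4 minutes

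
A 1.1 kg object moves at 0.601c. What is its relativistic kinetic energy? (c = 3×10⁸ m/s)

γ = 1/√(1 - 0.601²) = 1.2512
γ - 1 = 0.2512
KE = (γ-1)mc² = 0.2512 × 1.1 × (3×10⁸)² = 2.487×10¹⁶ J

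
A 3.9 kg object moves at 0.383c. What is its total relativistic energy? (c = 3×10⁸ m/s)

γ = 1/√(1 - 0.383²) = 1.0825
mc² = 3.9 × (3×10⁸)² = 3.510×10¹⁷ J
E = γmc² = 1.0825 × 3.510×10¹⁷ = 3.800×10¹⁷ J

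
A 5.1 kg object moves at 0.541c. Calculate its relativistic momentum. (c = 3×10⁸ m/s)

γ = 1/√(1 - 0.541²) = 1.189
v = 0.541 × 3×10⁸ = 1.623×10⁸ m/s
p = γmv = 1.189 × 5.1 × 1.623×10⁸ = 9.842×10⁸ kg·m/s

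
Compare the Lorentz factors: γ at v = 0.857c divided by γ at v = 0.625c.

γ₁ = 1/√(1 - 0.857²) = 1.941
γ₂ = 1/√(1 - 0.625²) = 1.281
γ₁/γ₂ = 1.941/1.281 = 1.515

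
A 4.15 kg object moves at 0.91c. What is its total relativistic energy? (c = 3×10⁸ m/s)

γ = 1/√(1 - 0.91²) = 2.412
mc² = 4.15 × (3×10⁸)² = 3.735×10¹⁷ J
E = γmc² = 2.412 × 3.735×10¹⁷ = 9.009×10¹⁷ J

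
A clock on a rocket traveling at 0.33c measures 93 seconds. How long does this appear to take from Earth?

Proper time Δt₀ = 93 seconds
γ = 1/√(1 - 0.33²) = 1.05934
Δt = γΔt₀ = 1.05934 × 93 = 98.52 seconds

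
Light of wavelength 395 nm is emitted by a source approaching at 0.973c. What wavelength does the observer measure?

β = 0.973
Wavelength Doppler factor = √(0.027/1.973) = √(0.013685) = 0.11698
λ_obs = 395 × 0.11698 = 46.21 nm (blueshift)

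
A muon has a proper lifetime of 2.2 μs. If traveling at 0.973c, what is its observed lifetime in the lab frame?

Proper lifetime τ₀ = 2.2 μs
γ = 1/√(1 - 0.973²) = 4.3327
τ = γτ₀ = 4.3327 × 2.2 μs = 9.532 μs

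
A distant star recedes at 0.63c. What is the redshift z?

β = 0.63
(1+β)/(1-β) = 1.63/0.37 = 4.405
√(4.405) = 2.099
z = 2.099 - 1 = 1.099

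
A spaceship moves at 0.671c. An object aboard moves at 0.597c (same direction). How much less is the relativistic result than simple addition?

Classical: u' + v = 0.597 + 0.671 = 1.268c
Relativistic: u = (0.597 + 0.671)/(1 + 0.400587) = 1.268/1.400587 = 0.9053c
Difference: 1.268 - 0.9053 = 0.3627c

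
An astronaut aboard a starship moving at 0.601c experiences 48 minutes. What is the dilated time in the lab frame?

Proper time Δt₀ = 48 minutes
γ = 1/√(1 - 0.601²) = 1.2512
Δt = γΔt₀ = 1.2512 × 48 = 60.06 minutes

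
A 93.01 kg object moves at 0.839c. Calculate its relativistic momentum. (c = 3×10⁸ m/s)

γ = 1/√(1 - 0.839²) = 1.8378
v = 0.839 × 3×10⁸ = 2.517×10⁸ m/s
p = γmv = 1.8378 × 93.01 × 2.517×10⁸ = 4.302×10¹⁰ kg·m/s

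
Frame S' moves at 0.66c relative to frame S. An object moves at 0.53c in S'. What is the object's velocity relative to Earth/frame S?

u = (u' + v)/(1 + u'v/c²)
Numerator: 0.53 + 0.66 = 1.19
Denominator: 1 + 0.3498 = 1.3498
u = 1.19/1.3498 = 0.8816c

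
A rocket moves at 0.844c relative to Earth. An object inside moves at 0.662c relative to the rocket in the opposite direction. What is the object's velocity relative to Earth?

Object's velocity in rocket frame is u' = -0.662c
u = (u' + v)/(1 + u'v/c²) = (v - 0.662)/(1 - 0.662·v/c²)
Numerator: 0.844 - 0.662 = 0.182
Denominator: 1 - 0.558728 = 0.441272
u = 0.182/0.441272 = 0.4124c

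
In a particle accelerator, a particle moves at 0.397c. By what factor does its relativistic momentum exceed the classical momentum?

p_rel = γmv, p_class = mv
Ratio = γ = 1/√(1 - 0.397²)
= 1/√(0.842391) = 1.090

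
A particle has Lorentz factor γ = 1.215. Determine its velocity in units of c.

From γ = 1/√(1 - v²/c²):
1/γ² = 1/1.215² = 0.6774
v²/c² = 1 - 0.6774 = 0.3226
v/c = √(0.3226) = 0.5680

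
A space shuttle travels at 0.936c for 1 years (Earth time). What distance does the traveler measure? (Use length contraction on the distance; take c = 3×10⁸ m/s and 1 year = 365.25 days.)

Earth distance: d = v × t = 0.936c × 1 yr = 8.861×10¹⁵ m
γ = 2.841
d' = d/γ = 8.861×10¹⁵/2.841 = 3.119×10¹⁵ m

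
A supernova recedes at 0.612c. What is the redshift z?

β = 0.612
(1+β)/(1-β) = 1.612/0.388 = 4.155
√(4.155) = 2.038
z = 2.038 - 1 = 1.038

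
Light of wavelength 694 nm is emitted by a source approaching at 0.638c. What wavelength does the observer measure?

β = 0.638
Wavelength Doppler factor = √(0.362/1.638) = √(0.2210) = 0.47011
λ_obs = 694 × 0.47011 = 326.3 nm (blueshift)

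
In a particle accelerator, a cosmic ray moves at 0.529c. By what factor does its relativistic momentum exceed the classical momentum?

p_rel = γmv, p_class = mv
Ratio = γ = 1/√(1 - 0.529²)
= 1/√(0.720159) = 1.178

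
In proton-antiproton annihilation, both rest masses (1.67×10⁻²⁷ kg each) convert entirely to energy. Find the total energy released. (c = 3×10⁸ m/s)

Both particles have the same rest mass, so total mass = 2m
E = 2m·c² = 2 × 1.67×10⁻²⁷ × (3×10⁸)²
= 2 × 1.67×10⁻²⁷ × 9×10¹⁶
= 3.006×10⁻¹⁰ J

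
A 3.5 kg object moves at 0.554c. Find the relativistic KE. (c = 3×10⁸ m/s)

γ = 1/√(1 - 0.554²) = 1.20118
γ - 1 = 0.20118
KE = (γ-1)mc² = 0.20118 × 3.5 × (3×10⁸)² = 6.337×10¹⁶ J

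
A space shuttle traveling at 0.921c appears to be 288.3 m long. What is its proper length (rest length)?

Contracted length L = 288.3 m
γ = 1/√(1 - 0.921²) = 2.567
L₀ = γL = 2.567 × 288.3 = 740.1 m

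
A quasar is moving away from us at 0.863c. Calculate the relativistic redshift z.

β = 0.863
(1+β)/(1-β) = 1.863/0.137 = 13.60
√(13.60) = 3.688
z = 3.688 - 1 = 2.688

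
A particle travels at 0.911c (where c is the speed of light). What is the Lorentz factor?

v/c = 0.911, so (v/c)² = 0.829921
1 - (v/c)² = 0.170079
γ = 1/√(0.170079) = 2.425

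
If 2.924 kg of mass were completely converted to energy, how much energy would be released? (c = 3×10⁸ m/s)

Using E = mc²:
c² = (3×10⁸)² = 9×10¹⁶ m²/s²
E = 2.924 × 9×10¹⁶ = 2.632×10¹⁷ J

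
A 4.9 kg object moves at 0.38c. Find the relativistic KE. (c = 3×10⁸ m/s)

γ = 1/√(1 - 0.38²) = 1.081097
γ - 1 = 0.081097
KE = (γ-1)mc² = 0.081097 × 4.9 × (3×10⁸)² = 3.576×10¹⁶ J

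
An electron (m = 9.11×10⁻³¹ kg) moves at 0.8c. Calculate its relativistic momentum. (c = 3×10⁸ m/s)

γ = 1/√(1 - 0.8²) = 1.6667
v = 0.8 × 3×10⁸ = 2.400×10⁸ m/s
p = γmv = 1.6667 × 9.11×10⁻³¹ × 2.400×10⁸ = 3.644×10⁻²² kg·m/s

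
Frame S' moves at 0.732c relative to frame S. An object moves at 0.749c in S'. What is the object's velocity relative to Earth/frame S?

u = (u' + v)/(1 + u'v/c²)
Numerator: 0.749 + 0.732 = 1.481
Denominator: 1 + 0.548268 = 1.548268
u = 1.481/1.548268 = 0.9566c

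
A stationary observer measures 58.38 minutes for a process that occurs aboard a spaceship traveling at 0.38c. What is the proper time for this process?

Dilated time Δt = 58.38 minutes
γ = 1/√(1 - 0.38²) = 1.0811
Δt₀ = Δt/γ = 58.38/1.0811 = 54.00 minutes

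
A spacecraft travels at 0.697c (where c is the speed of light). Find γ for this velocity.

v/c = 0.697, so (v/c)² = 0.485809
1 - (v/c)² = 0.514191
γ = 1/√(0.514191) = 1.395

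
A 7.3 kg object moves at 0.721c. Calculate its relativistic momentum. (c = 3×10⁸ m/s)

γ = 1/√(1 - 0.721²) = 1.4431
v = 0.721 × 3×10⁸ = 2.163×10⁸ m/s
p = γmv = 1.4431 × 7.3 × 2.163×10⁸ = 2.279×10⁹ kg·m/s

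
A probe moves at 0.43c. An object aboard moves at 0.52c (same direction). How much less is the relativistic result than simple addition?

Classical: u' + v = 0.52 + 0.43 = 0.95c
Relativistic: u = (0.52 + 0.43)/(1 + 0.2236) = 0.95/1.2236 = 0.7764c
Difference: 0.95 - 0.7764 = 0.1736c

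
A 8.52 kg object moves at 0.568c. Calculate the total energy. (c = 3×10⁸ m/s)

γ = 1/√(1 - 0.568²) = 1.215
mc² = 8.52 × (3×10⁸)² = 7.668×10¹⁷ J
E = γmc² = 1.215 × 7.668×10¹⁷ = 9.317×10¹⁷ J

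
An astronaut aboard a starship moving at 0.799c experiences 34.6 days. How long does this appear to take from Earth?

Proper time Δt₀ = 34.6 days
γ = 1/√(1 - 0.799²) = 1.663
Δt = γΔt₀ = 1.663 × 34.6 = 57.54 days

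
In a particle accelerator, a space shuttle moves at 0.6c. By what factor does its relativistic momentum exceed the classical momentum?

p_rel = γmv, p_class = mv
Ratio = γ = 1/√(1 - 0.6²)
= 1/√(0.64) = 1.250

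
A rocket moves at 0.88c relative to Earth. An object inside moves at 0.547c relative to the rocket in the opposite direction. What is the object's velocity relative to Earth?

Object's velocity in rocket frame is u' = -0.547c
u = (u' + v)/(1 + u'v/c²) = (v - 0.547)/(1 - 0.547·v/c²)
Numerator: 0.88 - 0.547 = 0.333
Denominator: 1 - 0.48136 = 0.51864
u = 0.333/0.51864 = 0.6421c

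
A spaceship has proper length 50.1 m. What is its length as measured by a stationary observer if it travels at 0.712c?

Proper length L₀ = 50.1 m
γ = 1/√(1 - 0.712²) = 1.424
L = L₀/γ = 50.1/1.424 = 35.18 m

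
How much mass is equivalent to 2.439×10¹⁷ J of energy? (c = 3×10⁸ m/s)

From E = mc², we get m = E/c²
c² = (3×10⁸)² = 9×10¹⁶ m²/s²
m = 2.439×10¹⁷ / 9×10¹⁶ = 2.710 kg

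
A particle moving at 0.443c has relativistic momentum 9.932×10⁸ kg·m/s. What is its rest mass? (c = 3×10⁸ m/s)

γ = 1/√(1 - 0.443²) = 1.1154
v = 0.443 × 3×10⁸ = 1.329×10⁸ m/s
m = p/(γv) = 9.932×10⁸/(1.1154 × 1.329×10⁸) = 6.700 kg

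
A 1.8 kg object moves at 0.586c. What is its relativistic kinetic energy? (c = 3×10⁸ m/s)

γ = 1/√(1 - 0.586²) = 1.2341
γ - 1 = 0.2341
KE = (γ-1)mc² = 0.2341 × 1.8 × (3×10⁸)² = 3.792×10¹⁶ J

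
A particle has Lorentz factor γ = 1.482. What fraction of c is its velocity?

From γ = 1/√(1 - v²/c²):
1/γ² = 1/1.482² = 0.4553
v²/c² = 1 - 0.4553 = 0.5447
v/c = √(0.5447) = 0.7380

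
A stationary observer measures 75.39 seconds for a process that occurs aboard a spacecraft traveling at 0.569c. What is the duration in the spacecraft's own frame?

Dilated time Δt = 75.39 seconds
γ = 1/√(1 - 0.569²) = 1.216
Δt₀ = Δt/γ = 75.39/1.216 = 62.00 seconds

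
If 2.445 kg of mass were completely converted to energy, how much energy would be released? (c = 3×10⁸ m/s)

Using E = mc²:
c² = (3×10⁸)² = 9×10¹⁶ m²/s²
E = 2.445 × 9×10¹⁶ = 2.201×10¹⁷ J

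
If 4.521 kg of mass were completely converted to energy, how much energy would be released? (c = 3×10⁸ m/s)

Using E = mc²:
c² = (3×10⁸)² = 9×10¹⁶ m²/s²
E = 4.521 × 9×10¹⁶ = 4.069×10¹⁷ J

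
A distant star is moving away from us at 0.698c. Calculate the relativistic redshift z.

β = 0.698
(1+β)/(1-β) = 1.698/0.302 = 5.623
√(5.623) = 2.371
z = 2.371 - 1 = 1.371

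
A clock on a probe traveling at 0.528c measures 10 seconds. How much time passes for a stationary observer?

Proper time Δt₀ = 10 seconds
γ = 1/√(1 - 0.528²) = 1.178
Δt = γΔt₀ = 1.178 × 10 = 11.78 seconds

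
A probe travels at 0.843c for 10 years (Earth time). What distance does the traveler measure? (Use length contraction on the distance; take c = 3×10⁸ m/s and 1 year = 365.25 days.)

Earth distance: d = v × t = 0.843c × 10 yr = 7.981×10¹⁶ m
γ = 1.859
d' = d/γ = 7.981×10¹⁶/1.859 = 4.293×10¹⁶ m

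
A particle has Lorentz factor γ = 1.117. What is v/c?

From γ = 1/√(1 - v²/c²):
1/γ² = 1/1.117² = 0.80148
v²/c² = 1 - 0.80148 = 0.19852
v/c = √(0.19852) = 0.4456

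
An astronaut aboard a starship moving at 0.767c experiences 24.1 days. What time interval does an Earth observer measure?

Proper time Δt₀ = 24.1 days
γ = 1/√(1 - 0.767²) = 1.5585
Δt = γΔt₀ = 1.5585 × 24.1 = 37.56 days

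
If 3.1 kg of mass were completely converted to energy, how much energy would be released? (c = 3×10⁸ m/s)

Using E = mc²:
c² = (3×10⁸)² = 9×10¹⁶ m²/s²
E = 3.1 × 9×10¹⁶ = 2.790×10¹⁷ J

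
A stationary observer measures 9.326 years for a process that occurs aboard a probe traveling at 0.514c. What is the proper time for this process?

Dilated time Δt = 9.326 years
γ = 1/√(1 - 0.514²) = 1.1658
Δt₀ = Δt/γ = 9.326/1.1658 = 8.000 years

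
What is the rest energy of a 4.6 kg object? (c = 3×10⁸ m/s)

c² = (3×10⁸)² = 9.000×10¹⁶ m²/s²
E₀ = mc² = 4.6 × 9.000×10¹⁶ = 4.140×10¹⁷ J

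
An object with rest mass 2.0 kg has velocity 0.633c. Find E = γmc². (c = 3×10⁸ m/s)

γ = 1/√(1 - 0.633²) = 1.2917
mc² = 2.0 × (3×10⁸)² = 1.800×10¹⁷ J
E = γmc² = 1.2917 × 1.800×10¹⁷ = 2.325×10¹⁷ J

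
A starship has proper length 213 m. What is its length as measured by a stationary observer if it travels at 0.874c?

Proper length L₀ = 213 m
γ = 1/√(1 - 0.874²) = 2.058
L = L₀/γ = 213/2.058 = 103.5 m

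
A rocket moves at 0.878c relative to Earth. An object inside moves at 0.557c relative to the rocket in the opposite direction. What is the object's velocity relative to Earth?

Object's velocity in rocket frame is u' = -0.557c
u = (u' + v)/(1 + u'v/c²) = (v - 0.557)/(1 - 0.557·v/c²)
Numerator: 0.878 - 0.557 = 0.321
Denominator: 1 - 0.489046 = 0.510954
u = 0.321/0.510954 = 0.6282c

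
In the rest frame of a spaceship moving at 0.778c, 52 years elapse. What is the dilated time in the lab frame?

Proper time Δt₀ = 52 years
γ = 1/√(1 - 0.778²) = 1.5917
Δt = γΔt₀ = 1.5917 × 52 = 82.77 years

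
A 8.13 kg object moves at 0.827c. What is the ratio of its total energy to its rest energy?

E = γmc², E₀ = mc²
E/E₀ = γ = 1/√(1 - 0.827²) = 1.779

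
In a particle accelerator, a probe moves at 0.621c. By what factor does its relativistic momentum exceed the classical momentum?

p_rel = γmv, p_class = mv
Ratio = γ = 1/√(1 - 0.621²)
= 1/√(0.614359) = 1.276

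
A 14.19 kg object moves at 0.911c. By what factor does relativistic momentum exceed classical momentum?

p_rel = γmv, p_class = mv
Ratio = γ = 1/√(1 - 0.911²) = 2.425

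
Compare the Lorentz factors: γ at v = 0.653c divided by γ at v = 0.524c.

γ₁ = 1/√(1 - 0.653²) = 1.3204
γ₂ = 1/√(1 - 0.524²) = 1.1741
γ₁/γ₂ = 1.3204/1.1741 = 1.125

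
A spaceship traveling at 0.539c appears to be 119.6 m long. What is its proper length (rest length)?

Contracted length L = 119.6 m
γ = 1/√(1 - 0.539²) = 1.187
L₀ = γL = 1.187 × 119.6 = 142.0 m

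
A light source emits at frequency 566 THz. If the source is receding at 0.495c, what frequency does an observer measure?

β = v/c = 0.495
(1-β)/(1+β) = 0.505/1.495 = 0.3378
Doppler factor = √(0.3378) = 0.5812
f_obs = 566 × 0.5812 = 329.0 THz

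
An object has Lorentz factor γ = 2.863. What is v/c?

From γ = 1/√(1 - v²/c²):
1/γ² = 1/2.863² = 0.1220
v²/c² = 1 - 0.1220 = 0.8780
v/c = √(0.8780) = 0.9370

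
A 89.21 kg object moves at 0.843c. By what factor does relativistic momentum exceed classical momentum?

p_rel = γmv, p_class = mv
Ratio = γ = 1/√(1 - 0.843²) = 1.859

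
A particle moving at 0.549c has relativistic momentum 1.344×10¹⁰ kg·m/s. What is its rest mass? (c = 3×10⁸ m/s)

γ = 1/√(1 - 0.549²) = 1.1964
v = 0.549 × 3×10⁸ = 1.647×10⁸ m/s
m = p/(γv) = 1.344×10¹⁰/(1.1964 × 1.647×10⁸) = 68.21 kg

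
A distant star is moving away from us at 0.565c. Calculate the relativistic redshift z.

β = 0.565
(1+β)/(1-β) = 1.565/0.435 = 3.598
√(3.598) = 1.8968
z = 1.8968 - 1 = 0.8968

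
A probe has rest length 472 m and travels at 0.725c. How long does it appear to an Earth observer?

Proper length L₀ = 472 m
γ = 1/√(1 - 0.725²) = 1.452
L = L₀/γ = 472/1.452 = 325.1 m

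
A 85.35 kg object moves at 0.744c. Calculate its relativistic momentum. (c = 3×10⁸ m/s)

γ = 1/√(1 - 0.744²) = 1.4966
v = 0.744 × 3×10⁸ = 2.232×10⁸ m/s
p = γmv = 1.4966 × 85.35 × 2.232×10⁸ = 2.851×10¹⁰ kg·m/s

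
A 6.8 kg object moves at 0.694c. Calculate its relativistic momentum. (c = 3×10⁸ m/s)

γ = 1/√(1 - 0.694²) = 1.389
v = 0.694 × 3×10⁸ = 2.082×10⁸ m/s
p = γmv = 1.389 × 6.8 × 2.082×10⁸ = 1.966×10⁹ kg·m/s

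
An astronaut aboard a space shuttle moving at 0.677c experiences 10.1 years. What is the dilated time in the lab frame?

Proper time Δt₀ = 10.1 years
γ = 1/√(1 - 0.677²) = 1.3587
Δt = γΔt₀ = 1.3587 × 10.1 = 13.72 years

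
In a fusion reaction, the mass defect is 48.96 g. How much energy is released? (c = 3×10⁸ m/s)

Convert mass defect: Δm = 48.96 g = 0.04896 kg
E = Δm·c² = 0.04896 × (3×10⁸)²
= 0.04896 × 9×10¹⁶ = 4.406×10¹⁵ J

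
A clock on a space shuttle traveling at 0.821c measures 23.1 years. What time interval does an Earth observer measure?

Proper time Δt₀ = 23.1 years
γ = 1/√(1 - 0.821²) = 1.7515
Δt = γΔt₀ = 1.7515 × 23.1 = 40.46 years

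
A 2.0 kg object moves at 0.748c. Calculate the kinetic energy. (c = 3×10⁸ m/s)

γ = 1/√(1 - 0.748²) = 1.5067
γ - 1 = 0.5067
KE = (γ-1)mc² = 0.5067 × 2.0 × (3×10⁸)² = 9.121×10¹⁶ J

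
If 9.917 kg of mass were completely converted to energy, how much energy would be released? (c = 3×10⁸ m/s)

Using E = mc²:
c² = (3×10⁸)² = 9×10¹⁶ m²/s²
E = 9.917 × 9×10¹⁶ = 8.925×10¹⁷ J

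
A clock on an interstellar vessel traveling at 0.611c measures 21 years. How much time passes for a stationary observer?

Proper time Δt₀ = 21 years
γ = 1/√(1 - 0.611²) = 1.2632
Δt = γΔt₀ = 1.2632 × 21 = 26.53 years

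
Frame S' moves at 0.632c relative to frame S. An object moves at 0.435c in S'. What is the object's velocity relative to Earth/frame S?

u = (u' + v)/(1 + u'v/c²)
Numerator: 0.435 + 0.632 = 1.067
Denominator: 1 + 0.27492 = 1.27492
u = 1.067/1.27492 = 0.8369c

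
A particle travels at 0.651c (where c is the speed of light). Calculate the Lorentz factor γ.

v/c = 0.651, so (v/c)² = 0.423801
1 - (v/c)² = 0.576199
γ = 1/√(0.576199) = 1.317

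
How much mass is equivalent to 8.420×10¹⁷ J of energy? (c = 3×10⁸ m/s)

From E = mc², we get m = E/c²
c² = (3×10⁸)² = 9×10¹⁶ m²/s²
m = 8.420×10¹⁷ / 9×10¹⁶ = 9.356 kg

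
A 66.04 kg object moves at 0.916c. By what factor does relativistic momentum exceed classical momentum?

p_rel = γmv, p_class = mv
Ratio = γ = 1/√(1 - 0.916²) = 2.493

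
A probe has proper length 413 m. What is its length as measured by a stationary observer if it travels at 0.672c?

Proper length L₀ = 413 m
γ = 1/√(1 - 0.672²) = 1.35035
L = L₀/γ = 413/1.35035 = 305.8 m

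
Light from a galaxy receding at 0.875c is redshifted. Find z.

β = 0.875
(1+β)/(1-β) = 1.875/0.125 = 15.00
√(15.00) = 3.873
z = 3.873 - 1 = 2.873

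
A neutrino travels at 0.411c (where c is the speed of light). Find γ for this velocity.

v/c = 0.411, so (v/c)² = 0.168921
1 - (v/c)² = 0.831079
γ = 1/√(0.831079) = 1.097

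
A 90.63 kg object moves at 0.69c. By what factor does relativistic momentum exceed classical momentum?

p_rel = γmv, p_class = mv
Ratio = γ = 1/√(1 - 0.69²) = 1.382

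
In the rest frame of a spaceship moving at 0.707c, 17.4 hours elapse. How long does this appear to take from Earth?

Proper time Δt₀ = 17.4 hours
γ = 1/√(1 - 0.707²) = 1.414
Δt = γΔt₀ = 1.414 × 17.4 = 24.60 hours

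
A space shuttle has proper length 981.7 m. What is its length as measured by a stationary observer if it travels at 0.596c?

Proper length L₀ = 981.7 m
γ = 1/√(1 - 0.596²) = 1.2454
L = L₀/γ = 981.7/1.2454 = 788.3 m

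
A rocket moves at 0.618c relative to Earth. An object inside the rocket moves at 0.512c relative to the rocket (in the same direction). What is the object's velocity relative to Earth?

u = (u' + v)/(1 + u'v/c²)
Numerator: 0.512 + 0.618 = 1.13
Denominator: 1 + 0.316416 = 1.316416
u = 1.13/1.316416 = 0.8584c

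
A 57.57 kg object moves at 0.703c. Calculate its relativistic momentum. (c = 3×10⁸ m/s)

γ = 1/√(1 - 0.703²) = 1.406
v = 0.703 × 3×10⁸ = 2.109×10⁸ m/s
p = γmv = 1.406 × 57.57 × 2.109×10⁸ = 1.707×10¹⁰ kg·m/s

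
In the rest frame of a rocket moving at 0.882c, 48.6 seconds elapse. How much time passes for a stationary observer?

Proper time Δt₀ = 48.6 seconds
γ = 1/√(1 - 0.882²) = 2.122
Δt = γΔt₀ = 2.122 × 48.6 = 103.1 seconds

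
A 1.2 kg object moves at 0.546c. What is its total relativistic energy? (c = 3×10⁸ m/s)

γ = 1/√(1 - 0.546²) = 1.1936
mc² = 1.2 × (3×10⁸)² = 1.080×10¹⁷ J
E = γmc² = 1.1936 × 1.080×10¹⁷ = 1.289×10¹⁷ J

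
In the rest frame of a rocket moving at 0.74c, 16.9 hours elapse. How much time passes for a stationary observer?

Proper time Δt₀ = 16.9 hours
γ = 1/√(1 - 0.74²) = 1.487
Δt = γΔt₀ = 1.487 × 16.9 = 25.13 hours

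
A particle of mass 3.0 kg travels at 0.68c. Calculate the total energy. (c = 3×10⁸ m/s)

γ = 1/√(1 - 0.68²) = 1.36386
mc² = 3.0 × (3×10⁸)² = 2.700×10¹⁷ J
E = γmc² = 1.36386 × 2.700×10¹⁷ = 3.682×10¹⁷ J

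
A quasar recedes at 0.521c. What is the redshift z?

β = 0.521
(1+β)/(1-β) = 1.521/0.479 = 3.175
√(3.175) = 1.782
z = 1.782 - 1 = 0.7820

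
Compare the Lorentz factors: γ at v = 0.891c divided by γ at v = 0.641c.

γ₁ = 1/√(1 - 0.891²) = 2.203
γ₂ = 1/√(1 - 0.641²) = 1.303
γ₁/γ₂ = 2.203/1.303 = 1.691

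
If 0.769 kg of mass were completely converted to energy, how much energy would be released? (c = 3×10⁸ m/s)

Using E = mc²:
c² = (3×10⁸)² = 9×10¹⁶ m²/s²
E = 0.769 × 9×10¹⁶ = 6.921×10¹⁶ J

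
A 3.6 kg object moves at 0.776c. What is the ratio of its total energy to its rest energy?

E = γmc², E₀ = mc²
E/E₀ = γ = 1/√(1 - 0.776²) = 1.585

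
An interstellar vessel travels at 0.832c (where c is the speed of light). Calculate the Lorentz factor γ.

v/c = 0.832, so (v/c)² = 0.692224
1 - (v/c)² = 0.307776
γ = 1/√(0.307776) = 1.803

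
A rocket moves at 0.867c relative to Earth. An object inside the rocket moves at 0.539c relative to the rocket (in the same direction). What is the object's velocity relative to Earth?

u = (u' + v)/(1 + u'v/c²)
Numerator: 0.539 + 0.867 = 1.406
Denominator: 1 + 0.467313 = 1.467313
u = 1.406/1.467313 = 0.9582c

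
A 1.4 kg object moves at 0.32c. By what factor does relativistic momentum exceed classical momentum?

p_rel = γmv, p_class = mv
Ratio = γ = 1/√(1 - 0.32²) = 1.056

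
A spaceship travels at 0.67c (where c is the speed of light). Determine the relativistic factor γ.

v/c = 0.67, so (v/c)² = 0.4489
1 - (v/c)² = 0.5511
γ = 1/√(0.5511) = 1.347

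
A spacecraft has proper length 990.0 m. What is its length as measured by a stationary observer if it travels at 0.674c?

Proper length L₀ = 990.0 m
γ = 1/√(1 - 0.674²) = 1.3537
L = L₀/γ = 990.0/1.3537 = 731.3 m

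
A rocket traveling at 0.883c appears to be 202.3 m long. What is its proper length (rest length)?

Contracted length L = 202.3 m
γ = 1/√(1 - 0.883²) = 2.1305
L₀ = γL = 2.1305 × 202.3 = 431.0 m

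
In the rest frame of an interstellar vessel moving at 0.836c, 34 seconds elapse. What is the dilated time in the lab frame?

Proper time Δt₀ = 34 seconds
γ = 1/√(1 - 0.836²) = 1.8224
Δt = γΔt₀ = 1.8224 × 34 = 61.96 seconds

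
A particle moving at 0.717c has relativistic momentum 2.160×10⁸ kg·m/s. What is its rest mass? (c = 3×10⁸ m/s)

γ = 1/√(1 - 0.717²) = 1.4346
v = 0.717 × 3×10⁸ = 2.151×10⁸ m/s
m = p/(γv) = 2.160×10⁸/(1.4346 × 2.151×10⁸) = 0.7000 kg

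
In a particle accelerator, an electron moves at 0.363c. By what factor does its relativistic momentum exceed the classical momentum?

p_rel = γmv, p_class = mv
Ratio = γ = 1/√(1 - 0.363²)
= 1/√(0.868231) = 1.073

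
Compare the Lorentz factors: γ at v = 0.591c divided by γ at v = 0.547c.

γ₁ = 1/√(1 - 0.591²) = 1.240
γ₂ = 1/√(1 - 0.547²) = 1.195
γ₁/γ₂ = 1.240/1.195 = 1.038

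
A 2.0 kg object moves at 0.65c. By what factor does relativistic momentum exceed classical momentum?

p_rel = γmv, p_class = mv
Ratio = γ = 1/√(1 - 0.65²) = 1.316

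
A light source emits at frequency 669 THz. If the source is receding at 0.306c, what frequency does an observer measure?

β = v/c = 0.306
(1-β)/(1+β) = 0.694/1.306 = 0.5314
Doppler factor = √(0.5314) = 0.7290
f_obs = 669 × 0.7290 = 487.7 THz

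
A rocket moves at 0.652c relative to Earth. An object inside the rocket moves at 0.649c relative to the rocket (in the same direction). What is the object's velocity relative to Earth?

u = (u' + v)/(1 + u'v/c²)
Numerator: 0.649 + 0.652 = 1.301
Denominator: 1 + 0.423148 = 1.423148
u = 1.301/1.423148 = 0.9142c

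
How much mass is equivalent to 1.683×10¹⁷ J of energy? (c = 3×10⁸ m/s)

From E = mc², we get m = E/c²
c² = (3×10⁸)² = 9×10¹⁶ m²/s²
m = 1.683×10¹⁷ / 9×10¹⁶ = 1.870 kg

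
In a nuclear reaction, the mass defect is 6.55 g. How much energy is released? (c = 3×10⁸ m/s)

Convert mass defect: Δm = 6.55 g = 0.00655 kg
E = Δm·c² = 0.00655 × (3×10⁸)²
= 0.00655 × 9×10¹⁶ = 5.895×10¹⁴ J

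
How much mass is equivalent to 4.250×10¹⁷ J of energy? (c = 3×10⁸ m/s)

From E = mc², we get m = E/c²
c² = (3×10⁸)² = 9×10¹⁶ m²/s²
m = 4.250×10¹⁷ / 9×10¹⁶ = 4.722 kg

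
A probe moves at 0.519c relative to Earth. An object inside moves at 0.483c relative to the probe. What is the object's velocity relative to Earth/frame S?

u = (u' + v)/(1 + u'v/c²)
Numerator: 0.483 + 0.519 = 1.002
Denominator: 1 + 0.250677 = 1.250677
u = 1.002/1.250677 = 0.8012c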